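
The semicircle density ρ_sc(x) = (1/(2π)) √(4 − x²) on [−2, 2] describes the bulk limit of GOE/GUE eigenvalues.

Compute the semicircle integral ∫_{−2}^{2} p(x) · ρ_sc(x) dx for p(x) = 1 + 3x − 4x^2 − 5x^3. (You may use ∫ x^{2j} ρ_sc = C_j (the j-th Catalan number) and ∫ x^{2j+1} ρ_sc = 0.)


Write p(x) = Σ a_i x^i, split into monomials and integrate each against ρ_sc separately.
Using ∫ x^{2j} ρ_sc = C_j = (1/(j+1)) C(2j, j) (Catalan numbers) and ∫ x^{2j+1} ρ_sc = 0 (odd monomials vanish by symmetry):
  i = 0 (even): a_0 · C_{0} = 1 · 1 = 1
  i = 1 (odd): ∫ x^1 ρ_sc = 0 (vanishes)
  i = 2 (even): a_2 · C_{1} = -4 · 1 = -4
  i = 3 (odd): ∫ x^3 ρ_sc = 0 (vanishes)

Summing the contributions: ∫_{−2}^{2} p(x) ρ_sc(x) dx = 1 + (-4) = -3.


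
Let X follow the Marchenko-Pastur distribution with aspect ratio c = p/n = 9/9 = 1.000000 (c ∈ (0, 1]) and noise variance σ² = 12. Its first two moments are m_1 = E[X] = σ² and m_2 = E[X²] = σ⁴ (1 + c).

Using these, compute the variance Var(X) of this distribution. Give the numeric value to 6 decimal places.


m_1 = E[X] = σ² = 12, so m_1² = 144.
m_2 = E[X²] = σ⁴ (1 + c) = 144 · (1 + 1.000000) = 144 · 2.000000 = 288.000000.
(Note m_2 − m_1² simplifies to c · σ⁴ = 1.000000 · 144.)

Var(X) = m_2 − m_1² = 288.000000 − 144 = 144.000000.


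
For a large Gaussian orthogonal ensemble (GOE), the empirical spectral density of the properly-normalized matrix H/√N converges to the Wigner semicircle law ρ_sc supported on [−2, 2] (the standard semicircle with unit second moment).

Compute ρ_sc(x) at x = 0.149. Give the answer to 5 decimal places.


ρ_sc(x) = (1/(2π)) √(4 − x²). With x = 0.149:
  4 − x² = 4 − (0.149)² = 4 − 0.022201 = 3.977799.
  √(4 − x²) = 1.994442.
  1/(2π) = 0.159155.
  ρ_sc(0.149) = 0.159155 · 1.994442 = 0.317425.

Rounded to 5 decimal places: ρ_sc(0.149) ≈ 0.31743.


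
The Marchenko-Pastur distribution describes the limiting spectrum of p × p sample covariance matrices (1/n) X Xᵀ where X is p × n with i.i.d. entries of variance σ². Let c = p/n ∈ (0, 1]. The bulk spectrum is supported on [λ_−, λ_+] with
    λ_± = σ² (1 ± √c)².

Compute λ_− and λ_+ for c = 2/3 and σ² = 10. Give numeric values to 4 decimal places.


c = 2/3 = 0.666667; √c = 0.816497.
λ_− = σ² (1 − √c)² = 10 · (1 − 0.816497)² = 10 · (0.183503)² = 0.336735.
λ_+ = σ² (1 + √c)² = 10 · (1 + 0.816497)² = 10 · (1.816497)² = 32.996598.

Rounded to 4 decimal places: λ_− ≈ 0.3367, λ_+ ≈ 32.9966.


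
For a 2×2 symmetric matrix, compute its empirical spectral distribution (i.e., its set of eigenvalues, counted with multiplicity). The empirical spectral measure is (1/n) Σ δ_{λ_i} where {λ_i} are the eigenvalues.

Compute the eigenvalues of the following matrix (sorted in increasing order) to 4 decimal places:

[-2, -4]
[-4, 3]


Since M is real symmetric, both eigenvalues are real; they are the roots of det(λI − M) = λ² − (tr M) λ + det M.
tr M = -2 + 3 = 1.
det M = (-2)·3 − (-4)² = -6 − 16 = -22.
Characteristic polynomial: λ² − λ − 22 = 0.
Discriminant Δ = (tr M)² − 4·det M = 1 − (-88) = 89; √Δ = 9.433981.
λ = (tr M ± √Δ)/2 = (1 ± 9.433981)/2, giving (tr M − √Δ)/2 = -4.2170 and (tr M + √Δ)/2 = 5.2170.

Eigenvalues sorted in increasing order: [-4.2170, 5.2170].


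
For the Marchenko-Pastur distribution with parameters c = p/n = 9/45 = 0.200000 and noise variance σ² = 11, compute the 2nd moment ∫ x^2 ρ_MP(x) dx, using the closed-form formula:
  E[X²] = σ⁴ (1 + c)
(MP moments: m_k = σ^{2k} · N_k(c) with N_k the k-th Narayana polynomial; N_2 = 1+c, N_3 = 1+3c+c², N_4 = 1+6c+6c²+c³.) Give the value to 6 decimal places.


E[X²] = σ⁴ (1 + c) (second MP moment). With σ² = 11 (so σ⁴ = 121) and c = 9/45 = 0.200000: E[X²] = 121 · (1 + 0.200000) = 121 · 1.200000.

So E[X^2] = 145.200000.


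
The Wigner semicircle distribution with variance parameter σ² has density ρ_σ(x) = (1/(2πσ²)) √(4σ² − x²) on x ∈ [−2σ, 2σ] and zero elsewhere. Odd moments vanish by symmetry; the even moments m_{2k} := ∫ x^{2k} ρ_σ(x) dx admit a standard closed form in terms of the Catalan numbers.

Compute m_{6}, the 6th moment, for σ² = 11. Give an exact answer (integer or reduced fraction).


By the scaled semicircle moment identity, m_{2k} = σ^{2k} · C_k with k = 3.
C_3 = (1/(k+1)) · C(2k, k) = (1/4) · C(6, 3) = (1/4) · 20 = 5.
σ^{2k} = (σ²)^k = (11)^3 = 1331.

Therefore m_{6} = σ^{6} · C_3 = 1331 · 5 = 6655.


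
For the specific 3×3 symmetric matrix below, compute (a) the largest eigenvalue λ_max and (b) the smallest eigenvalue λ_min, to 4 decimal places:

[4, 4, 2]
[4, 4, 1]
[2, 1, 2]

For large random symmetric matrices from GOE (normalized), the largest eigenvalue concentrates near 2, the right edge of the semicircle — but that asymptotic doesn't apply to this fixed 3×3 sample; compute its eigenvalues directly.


Since M is real symmetric, all three eigenvalues are real; they are the roots of det(λI − M) = λ³ − (tr M) λ² + s λ − det M, where s is the sum of the principal 2×2 minors.
tr M = 4 + 4 + 2 = 10.
s = (4·4 − 4²) + (4·2 − 2²) + (4·2 − 1²) = 0 + 4 + 7 = 11.
det M (expand along row 1) = 4·7 − 4·6 + 2·(-4) = -4.
Characteristic polynomial: λ³ − 10λ² + 11λ + 4 = 0.
Substitute λ = y + (tr M)/3 = y + 3.333333 to remove the quadratic term: y³ + p·y + q = 0 with p = s − (tr M)²/3 = -22.333333 and q = −2(tr M)³/27 + (tr M)·s/3 − det M = -33.407407.
Three real roots ⇒ use the trigonometric (Viète) form: r = 2√(−p/3) = 5.456902, φ = arccos(3q/(p·r)) = arccos(0.822364) = 0.605242 rad.
y_k = r·cos(φ/3 − 2πk/3) for k = 0, 1, 2 gives y = 5.346225, -1.726146, -3.620078.
λ_k = y_k + 3.333333 gives λ = 8.6796, 1.6072, -0.2867 (check: the sum is 10.0000 = tr M).

Hence λ_max = 8.6796 and λ_min = -0.2867.


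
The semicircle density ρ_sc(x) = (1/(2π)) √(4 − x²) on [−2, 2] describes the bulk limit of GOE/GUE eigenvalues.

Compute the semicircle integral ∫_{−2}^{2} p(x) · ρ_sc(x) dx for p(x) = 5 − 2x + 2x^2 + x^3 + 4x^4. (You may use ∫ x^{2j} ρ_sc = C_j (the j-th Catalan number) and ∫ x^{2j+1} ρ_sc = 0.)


Write p(x) = Σ a_i x^i, split into monomials and integrate each against ρ_sc separately.
Using ∫ x^{2j} ρ_sc = C_j = (1/(j+1)) C(2j, j) (Catalan numbers) and ∫ x^{2j+1} ρ_sc = 0 (odd monomials vanish by symmetry):
  i = 0 (even): a_0 · C_{0} = 5 · 1 = 5
  i = 1 (odd): ∫ x^1 ρ_sc = 0 (vanishes)
  i = 2 (even): a_2 · C_{1} = 2 · 1 = 2
  i = 3 (odd): ∫ x^3 ρ_sc = 0 (vanishes)
  i = 4 (even): a_4 · C_{2} = 4 · 2 = 8

Summing the contributions: ∫_{−2}^{2} p(x) ρ_sc(x) dx = 5 + 2 + 8 = 15.


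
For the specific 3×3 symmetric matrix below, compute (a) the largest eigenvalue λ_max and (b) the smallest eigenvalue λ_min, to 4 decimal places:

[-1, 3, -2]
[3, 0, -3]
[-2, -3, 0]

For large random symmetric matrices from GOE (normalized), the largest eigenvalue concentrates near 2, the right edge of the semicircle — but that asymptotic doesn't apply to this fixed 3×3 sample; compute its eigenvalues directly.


Since M is real symmetric, all three eigenvalues are real; they are the roots of det(λI − M) = λ³ − (tr M) λ² + s λ − det M, where s is the sum of the principal 2×2 minors.
tr M = -1 + 0 + 0 = -1.
s = ((-1)·0 − 3²) + ((-1)·0 − (-2)²) + (0·0 − (-3)²) = -9 + (-4) + (-9) = -22.
det M (expand along row 1) = (-1)·(-9) − 3·(-6) + (-2)·(-9) = 45.
Characteristic polynomial: λ³ + λ² − 22λ − 45 = 0.
Substitute λ = y + (tr M)/3 = y − 0.333333 to remove the quadratic term: y³ + p·y + q = 0 with p = s − (tr M)²/3 = -22.333333 and q = −2(tr M)³/27 + (tr M)·s/3 − det M = -37.592593.
Three real roots ⇒ use the trigonometric (Viète) form: r = 2√(−p/3) = 5.456902, φ = arccos(3q/(p·r)) = arccos(0.925388) = 0.388738 rad.
y_k = r·cos(φ/3 − 2πk/3) for k = 0, 1, 2 gives y = 5.411153, -2.094920, -3.316233.
λ_k = y_k − 0.333333 gives λ = 5.0778, -2.4283, -3.6496 (check: the sum is -1.0000 = tr M).

Hence λ_max = 5.0778 and λ_min = -3.6496.


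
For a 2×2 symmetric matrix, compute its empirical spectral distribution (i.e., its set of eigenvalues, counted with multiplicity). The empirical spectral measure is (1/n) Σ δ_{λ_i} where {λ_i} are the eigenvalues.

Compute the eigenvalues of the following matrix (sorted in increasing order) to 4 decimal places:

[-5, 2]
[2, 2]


Since M is real symmetric, both eigenvalues are real; they are the roots of det(λI − M) = λ² − (tr M) λ + det M.
tr M = -5 + 2 = -3.
det M = (-5)·2 − 2² = -10 − 4 = -14.
Characteristic polynomial: λ² + 3λ − 14 = 0.
Discriminant Δ = (tr M)² − 4·det M = 9 − (-56) = 65; √Δ = 8.062258.
λ = (tr M ± √Δ)/2 = (-3 ± 8.062258)/2, giving (tr M − √Δ)/2 = -5.5311 and (tr M + √Δ)/2 = 2.5311.

Eigenvalues sorted in increasing order: [-5.5311, 2.5311].


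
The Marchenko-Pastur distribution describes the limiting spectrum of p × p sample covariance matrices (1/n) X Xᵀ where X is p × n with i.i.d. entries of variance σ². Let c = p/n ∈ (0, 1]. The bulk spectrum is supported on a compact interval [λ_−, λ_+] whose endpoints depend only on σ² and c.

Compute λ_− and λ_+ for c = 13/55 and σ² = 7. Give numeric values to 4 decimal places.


c = 13/55 = 0.236364; √c = 0.486172.
λ_− = σ² (1 − √c)² = 7 · (1 − 0.486172)² = 7 · (0.513828)² = 1.848131.
λ_+ = σ² (1 + √c)² = 7 · (1 + 0.486172)² = 7 · (1.486172)² = 15.460960.

Rounded to 4 decimal places: λ_− ≈ 1.8481, λ_+ ≈ 15.4610.


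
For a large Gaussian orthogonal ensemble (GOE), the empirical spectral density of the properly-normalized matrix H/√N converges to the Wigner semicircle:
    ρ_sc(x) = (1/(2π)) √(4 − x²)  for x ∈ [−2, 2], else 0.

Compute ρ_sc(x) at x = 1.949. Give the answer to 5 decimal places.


ρ_sc(x) = (1/(2π)) √(4 − x²). With x = 1.949:
  4 − x² = 4 − (1.949)² = 4 − 3.798601 = 0.201399.
  √(4 − x²) = 0.448775.
  1/(2π) = 0.159155.
  ρ_sc(1.949) = 0.159155 · 0.448775 = 0.071425.

Rounded to 5 decimal places: ρ_sc(1.949) ≈ 0.07142.


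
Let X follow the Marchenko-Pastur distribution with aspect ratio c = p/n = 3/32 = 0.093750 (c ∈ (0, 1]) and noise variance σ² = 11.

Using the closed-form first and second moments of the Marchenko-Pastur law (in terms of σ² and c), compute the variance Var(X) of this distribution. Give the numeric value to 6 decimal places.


Recall the MP moments m_1 = E[X] = σ² and m_2 = E[X²] = σ⁴ (1 + c).
m_1 = E[X] = σ² = 11, so m_1² = 121.
m_2 = E[X²] = σ⁴ (1 + c) = 121 · (1 + 0.093750) = 121 · 1.093750 = 132.343750.
(Note m_2 − m_1² simplifies to c · σ⁴ = 0.093750 · 121.)

Var(X) = m_2 − m_1² = 132.343750 − 121 = 11.343750.


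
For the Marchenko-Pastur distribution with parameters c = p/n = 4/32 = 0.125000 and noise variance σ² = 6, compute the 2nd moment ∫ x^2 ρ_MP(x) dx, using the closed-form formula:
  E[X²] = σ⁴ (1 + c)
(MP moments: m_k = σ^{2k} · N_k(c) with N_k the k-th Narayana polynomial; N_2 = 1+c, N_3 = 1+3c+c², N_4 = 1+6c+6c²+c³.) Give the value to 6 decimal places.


E[X²] = σ⁴ (1 + c) (second MP moment). With σ² = 6 (so σ⁴ = 36) and c = 4/32 = 0.125000: E[X²] = 36 · (1 + 0.125000) = 36 · 1.125000.

So E[X^2] = 40.500000.


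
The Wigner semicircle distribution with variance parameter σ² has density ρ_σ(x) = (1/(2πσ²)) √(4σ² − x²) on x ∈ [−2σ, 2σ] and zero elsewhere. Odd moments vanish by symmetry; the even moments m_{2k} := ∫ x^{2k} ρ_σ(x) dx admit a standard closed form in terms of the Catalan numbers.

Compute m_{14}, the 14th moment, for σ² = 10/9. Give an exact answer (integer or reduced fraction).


By the scaled semicircle moment identity, m_{2k} = σ^{2k} · C_k with k = 7.
C_7 = (1/(k+1)) · C(2k, k) = (1/8) · C(14, 7) = (1/8) · 3432 = 429.
σ^{2k} = (σ²)^k = (10/9)^7 = 10000000/4782969.

Therefore m_{14} = σ^{14} · C_7 = (10000000/4782969) · 429 = 1430000000/1594323.


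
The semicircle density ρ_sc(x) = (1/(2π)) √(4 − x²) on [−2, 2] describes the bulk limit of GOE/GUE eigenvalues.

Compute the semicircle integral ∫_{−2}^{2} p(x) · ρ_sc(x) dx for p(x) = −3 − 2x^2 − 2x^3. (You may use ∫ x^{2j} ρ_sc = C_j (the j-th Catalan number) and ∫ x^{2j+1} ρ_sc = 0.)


Write p(x) = Σ a_i x^i, split into monomials and integrate each against ρ_sc separately.
Using ∫ x^{2j} ρ_sc = C_j = (1/(j+1)) C(2j, j) (Catalan numbers) and ∫ x^{2j+1} ρ_sc = 0 (odd monomials vanish by symmetry):
  i = 0 (even): a_0 · C_{0} = -3 · 1 = -3
  i = 2 (even): a_2 · C_{1} = -2 · 1 = -2
  i = 3 (odd): ∫ x^3 ρ_sc = 0 (vanishes)

Summing the contributions: ∫_{−2}^{2} p(x) ρ_sc(x) dx = (-3) + (-2) = -5.


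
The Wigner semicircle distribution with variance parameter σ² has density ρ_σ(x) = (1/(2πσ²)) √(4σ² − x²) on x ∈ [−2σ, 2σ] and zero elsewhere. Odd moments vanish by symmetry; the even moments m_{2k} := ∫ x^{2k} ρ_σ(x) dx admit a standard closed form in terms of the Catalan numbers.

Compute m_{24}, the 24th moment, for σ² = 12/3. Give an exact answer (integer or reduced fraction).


By the scaled semicircle moment identity, m_{2k} = σ^{2k} · C_k with k = 12.
C_12 = (1/(k+1)) · C(2k, k) = (1/13) · C(24, 12) = (1/13) · 2704156 = 208012.
σ^{2k} = (σ²)^k = (12/3)^12 = 16777216.

Therefore m_{24} = σ^{24} · C_12 = 16777216 · 208012 = 3489862254592.


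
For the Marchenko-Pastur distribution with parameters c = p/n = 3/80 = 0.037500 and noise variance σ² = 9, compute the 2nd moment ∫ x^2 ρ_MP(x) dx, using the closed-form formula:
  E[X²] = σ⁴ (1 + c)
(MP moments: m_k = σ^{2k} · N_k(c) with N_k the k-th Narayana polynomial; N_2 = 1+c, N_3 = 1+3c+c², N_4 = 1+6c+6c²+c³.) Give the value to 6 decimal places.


E[X²] = σ⁴ (1 + c) (second MP moment). With σ² = 9 (so σ⁴ = 81) and c = 3/80 = 0.037500: E[X²] = 81 · (1 + 0.037500) = 81 · 1.037500.

So E[X^2] = 84.037500.


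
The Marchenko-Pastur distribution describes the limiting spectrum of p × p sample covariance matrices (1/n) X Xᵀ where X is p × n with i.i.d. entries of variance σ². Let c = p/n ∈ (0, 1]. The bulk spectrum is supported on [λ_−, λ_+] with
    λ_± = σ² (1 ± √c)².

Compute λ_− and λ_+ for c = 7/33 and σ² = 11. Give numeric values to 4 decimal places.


c = 7/33 = 0.212121; √c = 0.460566.
λ_− = σ² (1 − √c)² = 11 · (1 − 0.460566)² = 11 · (0.539434)² = 3.200877.
λ_+ = σ² (1 + √c)² = 11 · (1 + 0.460566)² = 11 · (1.460566)² = 23.465789.

Rounded to 4 decimal places: λ_− ≈ 3.2009, λ_+ ≈ 23.4658.


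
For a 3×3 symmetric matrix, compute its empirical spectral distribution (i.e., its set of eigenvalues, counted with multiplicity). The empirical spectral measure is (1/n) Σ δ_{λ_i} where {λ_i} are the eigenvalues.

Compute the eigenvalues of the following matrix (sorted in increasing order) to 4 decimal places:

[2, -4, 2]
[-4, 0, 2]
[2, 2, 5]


Since M is real symmetric, all three eigenvalues are real; they are the roots of det(λI − M) = λ³ − (tr M) λ² + s λ − det M, where s is the sum of the principal 2×2 minors.
tr M = 2 + 0 + 5 = 7.
s = (2·0 − (-4)²) + (2·5 − 2²) + (0·5 − 2²) = -16 + 6 + (-4) = -14.
det M (expand along row 1) = 2·(-4) − (-4)·(-24) + 2·(-8) = -120.
Characteristic polynomial: λ³ − 7λ² − 14λ + 120 = 0.
Substitute λ = y + (tr M)/3 = y + 2.333333 to remove the quadratic term: y³ + p·y + q = 0 with p = s − (tr M)²/3 = -30.333333 and q = −2(tr M)³/27 + (tr M)·s/3 − det M = 61.925926.
Three real roots ⇒ use the trigonometric (Viète) form: r = 2√(−p/3) = 6.359595, φ = arccos(3q/(p·r)) = arccos(-0.963040) = 2.868865 rad.
y_k = r·cos(φ/3 − 2πk/3) for k = 0, 1, 2 gives y = 3.666667, 2.666667, -6.333333.
λ_k = y_k + 2.333333 gives λ = 6.0000, 5.0000, -4.0000 (check: the sum is 7.0000 = tr M).

Eigenvalues sorted in increasing order: [-4.0000, 5.0000, 6.0000].


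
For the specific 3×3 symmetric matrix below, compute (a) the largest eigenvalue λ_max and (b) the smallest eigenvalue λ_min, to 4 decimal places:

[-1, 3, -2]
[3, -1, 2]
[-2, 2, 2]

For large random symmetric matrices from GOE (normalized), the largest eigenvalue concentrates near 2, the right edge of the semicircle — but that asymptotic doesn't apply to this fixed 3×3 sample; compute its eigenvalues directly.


Since M is real symmetric, all three eigenvalues are real; they are the roots of det(λI − M) = λ³ − (tr M) λ² + s λ − det M, where s is the sum of the principal 2×2 minors.
tr M = -1 + (-1) + 2 = 0.
s = ((-1)·(-1) − 3²) + ((-1)·2 − (-2)²) + ((-1)·2 − 2²) = -8 + (-6) + (-6) = -20.
det M (expand along row 1) = (-1)·(-6) − 3·10 + (-2)·4 = -32.
Characteristic polynomial: λ³ − 20λ + 32 = 0.
Substitute λ = y + (tr M)/3 = y + 0.000000 to remove the quadratic term: y³ + p·y + q = 0 with p = s − (tr M)²/3 = -20.000000 and q = −2(tr M)³/27 + (tr M)·s/3 − det M = 32.000000.
Three real roots ⇒ use the trigonometric (Viète) form: r = 2√(−p/3) = 5.163978, φ = arccos(3q/(p·r)) = arccos(-0.929516) = 2.763895 rad.
y_k = r·cos(φ/3 − 2πk/3) for k = 0, 1, 2 gives y = 3.123106, 2.000000, -5.123106.
λ_k = y_k + 0.000000 gives λ = 3.1231, 2.0000, -5.1231 (check: the sum is 0.0000 = tr M).

Hence λ_max = 3.1231 and λ_min = -5.1231.


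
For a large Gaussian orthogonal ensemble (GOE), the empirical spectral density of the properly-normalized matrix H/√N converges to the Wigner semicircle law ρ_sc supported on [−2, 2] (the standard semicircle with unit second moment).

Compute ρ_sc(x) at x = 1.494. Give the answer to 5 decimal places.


ρ_sc(x) = (1/(2π)) √(4 − x²). With x = 1.494:
  4 − x² = 4 − (1.494)² = 4 − 2.232036 = 1.767964.
  √(4 − x²) = 1.329648.
  1/(2π) = 0.159155.
  ρ_sc(1.494) = 0.159155 · 1.329648 = 0.211620.

Rounded to 5 decimal places: ρ_sc(1.494) ≈ 0.21162.


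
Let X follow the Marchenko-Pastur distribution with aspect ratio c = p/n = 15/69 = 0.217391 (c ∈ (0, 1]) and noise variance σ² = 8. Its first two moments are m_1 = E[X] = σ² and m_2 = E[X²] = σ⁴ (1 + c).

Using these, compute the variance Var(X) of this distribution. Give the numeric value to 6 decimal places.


m_1 = E[X] = σ² = 8, so m_1² = 64.
m_2 = E[X²] = σ⁴ (1 + c) = 64 · (1 + 0.217391) = 64 · 1.217391 = 77.913043.
(Note m_2 − m_1² simplifies to c · σ⁴ = 0.217391 · 64.)

Var(X) = m_2 − m_1² = 77.913043 − 64 = 13.913043.


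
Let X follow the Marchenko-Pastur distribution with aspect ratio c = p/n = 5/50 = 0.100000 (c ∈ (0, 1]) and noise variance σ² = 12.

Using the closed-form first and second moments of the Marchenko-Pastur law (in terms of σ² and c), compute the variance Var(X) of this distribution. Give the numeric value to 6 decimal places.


Recall the MP moments m_1 = E[X] = σ² and m_2 = E[X²] = σ⁴ (1 + c).
m_1 = E[X] = σ² = 12, so m_1² = 144.
m_2 = E[X²] = σ⁴ (1 + c) = 144 · (1 + 0.100000) = 144 · 1.100000 = 158.400000.
(Note m_2 − m_1² simplifies to c · σ⁴ = 0.100000 · 144.)

Var(X) = m_2 − m_1² = 158.400000 − 144 = 14.400000.


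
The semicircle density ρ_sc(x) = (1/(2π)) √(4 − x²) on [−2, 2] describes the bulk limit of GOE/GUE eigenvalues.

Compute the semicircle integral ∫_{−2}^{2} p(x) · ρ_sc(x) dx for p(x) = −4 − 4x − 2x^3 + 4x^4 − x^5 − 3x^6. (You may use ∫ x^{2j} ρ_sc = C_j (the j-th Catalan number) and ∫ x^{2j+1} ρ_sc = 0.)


Write p(x) = Σ a_i x^i, split into monomials and integrate each against ρ_sc separately.
Using ∫ x^{2j} ρ_sc = C_j = (1/(j+1)) C(2j, j) (Catalan numbers) and ∫ x^{2j+1} ρ_sc = 0 (odd monomials vanish by symmetry):
  i = 0 (even): a_0 · C_{0} = -4 · 1 = -4
  i = 1 (odd): ∫ x^1 ρ_sc = 0 (vanishes)
  i = 3 (odd): ∫ x^3 ρ_sc = 0 (vanishes)
  i = 4 (even): a_4 · C_{2} = 4 · 2 = 8
  i = 5 (odd): ∫ x^5 ρ_sc = 0 (vanishes)
  i = 6 (even): a_6 · C_{3} = -3 · 5 = -15

Summing the contributions: ∫_{−2}^{2} p(x) ρ_sc(x) dx = (-4) + 8 + (-15) = -11.


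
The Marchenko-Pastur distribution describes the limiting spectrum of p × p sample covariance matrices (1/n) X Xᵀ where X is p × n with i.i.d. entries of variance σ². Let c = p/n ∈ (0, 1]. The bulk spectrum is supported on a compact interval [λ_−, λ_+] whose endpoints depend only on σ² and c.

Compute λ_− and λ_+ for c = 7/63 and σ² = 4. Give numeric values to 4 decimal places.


c = 7/63 = 0.111111; √c = 0.333333.
λ_− = σ² (1 − √c)² = 4 · (1 − 0.333333)² = 4 · (0.666667)² = 1.777778.
λ_+ = σ² (1 + √c)² = 4 · (1 + 0.333333)² = 4 · (1.333333)² = 7.111111.

Rounded to 4 decimal places: λ_− ≈ 1.7778, λ_+ ≈ 7.1111.


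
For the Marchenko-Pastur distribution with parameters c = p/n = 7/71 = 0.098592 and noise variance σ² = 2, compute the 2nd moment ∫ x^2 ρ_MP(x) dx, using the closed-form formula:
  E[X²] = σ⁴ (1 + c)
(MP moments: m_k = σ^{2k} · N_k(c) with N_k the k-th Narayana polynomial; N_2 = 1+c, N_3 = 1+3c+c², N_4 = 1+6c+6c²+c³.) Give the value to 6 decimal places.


E[X²] = σ⁴ (1 + c) (second MP moment). With σ² = 2 (so σ⁴ = 4) and c = 7/71 = 0.098592: E[X²] = 4 · (1 + 0.098592) = 4 · 1.098592.

So E[X^2] = 4.394366.


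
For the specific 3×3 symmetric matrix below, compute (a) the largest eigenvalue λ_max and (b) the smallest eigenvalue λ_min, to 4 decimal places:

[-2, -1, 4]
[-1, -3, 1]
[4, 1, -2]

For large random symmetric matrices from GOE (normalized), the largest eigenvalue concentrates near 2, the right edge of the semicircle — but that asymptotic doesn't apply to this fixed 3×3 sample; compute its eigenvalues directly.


Since M is real symmetric, all three eigenvalues are real; they are the roots of det(λI − M) = λ³ − (tr M) λ² + s λ − det M, where s is the sum of the principal 2×2 minors.
tr M = -2 + (-3) + (-2) = -7.
s = ((-2)·(-3) − (-1)²) + ((-2)·(-2) − 4²) + ((-3)·(-2) − 1²) = 5 + (-12) + 5 = -2.
det M (expand along row 1) = (-2)·5 − (-1)·(-2) + 4·11 = 32.
Characteristic polynomial: λ³ + 7λ² − 2λ − 32 = 0.
Substitute λ = y + (tr M)/3 = y − 2.333333 to remove the quadratic term: y³ + p·y + q = 0 with p = s − (tr M)²/3 = -18.333333 and q = −2(tr M)³/27 + (tr M)·s/3 − det M = -1.925926.
Three real roots ⇒ use the trigonometric (Viète) form: r = 2√(−p/3) = 4.944132, φ = arccos(3q/(p·r)) = arccos(0.063743) = 1.507011 rad.
y_k = r·cos(φ/3 − 2πk/3) for k = 0, 1, 2 gives y = 4.333333, -0.105114, -4.228219.
λ_k = y_k − 2.333333 gives λ = 2.0000, -2.4384, -6.5616 (check: the sum is -7.0000 = tr M).

Hence λ_max = 2.0000 and λ_min = -6.5616.


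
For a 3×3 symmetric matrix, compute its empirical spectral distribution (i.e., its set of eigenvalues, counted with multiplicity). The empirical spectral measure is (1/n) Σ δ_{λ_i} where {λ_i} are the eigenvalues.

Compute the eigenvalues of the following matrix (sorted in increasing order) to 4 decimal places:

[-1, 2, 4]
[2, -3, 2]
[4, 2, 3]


Since M is real symmetric, all three eigenvalues are real; they are the roots of det(λI − M) = λ³ − (tr M) λ² + s λ − det M, where s is the sum of the principal 2×2 minors.
tr M = -1 + (-3) + 3 = -1.
s = ((-1)·(-3) − 2²) + ((-1)·3 − 4²) + ((-3)·3 − 2²) = -1 + (-19) + (-13) = -33.
det M (expand along row 1) = (-1)·(-13) − 2·(-2) + 4·16 = 81.
Characteristic polynomial: λ³ + λ² − 33λ − 81 = 0.
Substitute λ = y + (tr M)/3 = y − 0.333333 to remove the quadratic term: y³ + p·y + q = 0 with p = s − (tr M)²/3 = -33.333333 and q = −2(tr M)³/27 + (tr M)·s/3 − det M = -69.925926.
Three real roots ⇒ use the trigonometric (Viète) form: r = 2√(−p/3) = 6.666667, φ = arccos(3q/(p·r)) = arccos(0.944000) = 0.336246 rad.
y_k = r·cos(φ/3 − 2πk/3) for k = 0, 1, 2 gives y = 6.624836, -2.666667, -3.958169.
λ_k = y_k − 0.333333 gives λ = 6.2915, -3.0000, -4.2915 (check: the sum is -1.0000 = tr M).

Eigenvalues sorted in increasing order: [-4.2915, -3.0000, 6.2915].


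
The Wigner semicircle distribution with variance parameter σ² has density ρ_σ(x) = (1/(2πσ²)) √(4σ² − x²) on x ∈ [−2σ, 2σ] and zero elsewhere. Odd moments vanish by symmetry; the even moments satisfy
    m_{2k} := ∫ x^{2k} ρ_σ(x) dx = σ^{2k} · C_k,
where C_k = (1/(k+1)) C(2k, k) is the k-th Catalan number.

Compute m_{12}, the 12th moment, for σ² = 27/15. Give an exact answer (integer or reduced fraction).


By the scaled semicircle moment identity, m_{2k} = σ^{2k} · C_k with k = 6.
C_6 = (1/(k+1)) · C(2k, k) = (1/7) · C(12, 6) = (1/7) · 924 = 132.
σ^{2k} = (σ²)^k = (27/15)^6 = 531441/15625.

Therefore m_{12} = σ^{12} · C_6 = (531441/15625) · 132 = 70150212/15625.


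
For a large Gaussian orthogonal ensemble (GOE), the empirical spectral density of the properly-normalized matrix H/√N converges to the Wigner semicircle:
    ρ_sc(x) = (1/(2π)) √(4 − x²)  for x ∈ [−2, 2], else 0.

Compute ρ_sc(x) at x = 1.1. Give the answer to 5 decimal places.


ρ_sc(x) = (1/(2π)) √(4 − x²). With x = 1.1:
  4 − x² = 4 − (1.1)² = 4 − 1.210000 = 2.790000.
  √(4 − x²) = 1.670329.
  1/(2π) = 0.159155.
  ρ_sc(1.1) = 0.159155 · 1.670329 = 0.265841.

Rounded to 5 decimal places: ρ_sc(1.1) ≈ 0.26584.


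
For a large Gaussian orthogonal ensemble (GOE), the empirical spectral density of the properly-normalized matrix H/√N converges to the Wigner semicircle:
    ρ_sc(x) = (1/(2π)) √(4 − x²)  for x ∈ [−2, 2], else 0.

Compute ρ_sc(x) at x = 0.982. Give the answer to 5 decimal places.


ρ_sc(x) = (1/(2π)) √(4 − x²). With x = 0.982:
  4 − x² = 4 − (0.982)² = 4 − 0.964324 = 3.035676.
  √(4 − x²) = 1.742319.
  1/(2π) = 0.159155.
  ρ_sc(0.982) = 0.159155 · 1.742319 = 0.277299.

Rounded to 5 decimal places: ρ_sc(0.982) ≈ 0.27730.


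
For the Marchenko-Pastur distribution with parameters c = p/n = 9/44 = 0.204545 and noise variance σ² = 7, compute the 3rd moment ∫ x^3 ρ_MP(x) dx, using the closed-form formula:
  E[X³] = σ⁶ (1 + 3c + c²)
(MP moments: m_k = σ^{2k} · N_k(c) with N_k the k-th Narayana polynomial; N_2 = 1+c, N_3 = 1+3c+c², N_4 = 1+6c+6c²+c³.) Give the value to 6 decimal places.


E[X³] = σ⁶ (1 + 3c + c²) (third MP moment). With σ² = 7 (so σ⁶ = 343) and c = 9/44 = 0.204545: E[X³] = 343 · (1 + 3·0.204545 + (0.204545)²) = 343 · 1.655475.

So E[X^3] = 567.827996.


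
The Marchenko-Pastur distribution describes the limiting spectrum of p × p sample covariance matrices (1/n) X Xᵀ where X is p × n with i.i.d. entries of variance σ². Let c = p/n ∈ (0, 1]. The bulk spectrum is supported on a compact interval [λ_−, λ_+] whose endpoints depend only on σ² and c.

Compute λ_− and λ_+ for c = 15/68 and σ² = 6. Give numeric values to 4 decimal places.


c = 15/68 = 0.220588; √c = 0.469668.
λ_− = σ² (1 − √c)² = 6 · (1 − 0.469668)² = 6 · (0.530332)² = 1.687511.
λ_+ = σ² (1 + √c)² = 6 · (1 + 0.469668)² = 6 · (1.469668)² = 12.959548.

Rounded to 4 decimal places: λ_− ≈ 1.6875, λ_+ ≈ 12.9595.


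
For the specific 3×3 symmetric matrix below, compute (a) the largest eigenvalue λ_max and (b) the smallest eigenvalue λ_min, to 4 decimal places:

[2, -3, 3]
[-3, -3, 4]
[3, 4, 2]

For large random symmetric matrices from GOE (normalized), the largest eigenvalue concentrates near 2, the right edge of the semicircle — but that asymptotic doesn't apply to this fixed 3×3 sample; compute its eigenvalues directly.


Since M is real symmetric, all three eigenvalues are real; they are the roots of det(λI − M) = λ³ − (tr M) λ² + s λ − det M, where s is the sum of the principal 2×2 minors.
tr M = 2 + (-3) + 2 = 1.
s = (2·(-3) − (-3)²) + (2·2 − 3²) + ((-3)·2 − 4²) = -15 + (-5) + (-22) = -42.
det M (expand along row 1) = 2·(-22) − (-3)·(-18) + 3·(-3) = -107.
Characteristic polynomial: λ³ − λ² − 42λ + 107 = 0.
Substitute λ = y + (tr M)/3 = y + 0.333333 to remove the quadratic term: y³ + p·y + q = 0 with p = s − (tr M)²/3 = -42.333333 and q = −2(tr M)³/27 + (tr M)·s/3 − det M = 92.925926.
Three real roots ⇒ use the trigonometric (Viète) form: r = 2√(−p/3) = 7.512952, φ = arccos(3q/(p·r)) = arccos(-0.876527) = 2.639394 rad.
y_k = r·cos(φ/3 − 2πk/3) for k = 0, 1, 2 gives y = 4.788055, 2.619877, -7.407931.
λ_k = y_k + 0.333333 gives λ = 5.1214, 2.9532, -7.0746 (check: the sum is 1.0000 = tr M).

Hence λ_max = 5.1214 and λ_min = -7.0746.


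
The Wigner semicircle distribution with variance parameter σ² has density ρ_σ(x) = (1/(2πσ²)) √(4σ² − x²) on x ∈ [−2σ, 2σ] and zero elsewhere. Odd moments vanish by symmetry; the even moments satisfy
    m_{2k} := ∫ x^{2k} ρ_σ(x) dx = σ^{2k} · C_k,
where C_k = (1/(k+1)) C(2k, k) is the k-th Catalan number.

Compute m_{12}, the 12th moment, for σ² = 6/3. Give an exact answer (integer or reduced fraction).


By the scaled semicircle moment identity, m_{2k} = σ^{2k} · C_k with k = 6.
C_6 = (1/(k+1)) · C(2k, k) = (1/7) · C(12, 6) = (1/7) · 924 = 132.
σ^{2k} = (σ²)^k = (6/3)^6 = 64.

Therefore m_{12} = σ^{12} · C_6 = 64 · 132 = 8448.


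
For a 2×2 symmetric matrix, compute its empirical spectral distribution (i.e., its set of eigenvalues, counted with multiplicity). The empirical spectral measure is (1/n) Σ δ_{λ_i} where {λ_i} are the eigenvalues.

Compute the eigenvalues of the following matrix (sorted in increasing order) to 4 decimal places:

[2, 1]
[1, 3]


Since M is real symmetric, both eigenvalues are real; they are the roots of det(λI − M) = λ² − (tr M) λ + det M.
tr M = 2 + 3 = 5.
det M = 2·3 − 1² = 6 − 1 = 5.
Characteristic polynomial: λ² − 5λ + 5 = 0.
Discriminant Δ = (tr M)² − 4·det M = 25 − 20 = 5; √Δ = 2.236068.
λ = (tr M ± √Δ)/2 = (5 ± 2.236068)/2, giving (tr M − √Δ)/2 = 1.3820 and (tr M + √Δ)/2 = 3.6180.

Eigenvalues sorted in increasing order: [1.3820, 3.6180].


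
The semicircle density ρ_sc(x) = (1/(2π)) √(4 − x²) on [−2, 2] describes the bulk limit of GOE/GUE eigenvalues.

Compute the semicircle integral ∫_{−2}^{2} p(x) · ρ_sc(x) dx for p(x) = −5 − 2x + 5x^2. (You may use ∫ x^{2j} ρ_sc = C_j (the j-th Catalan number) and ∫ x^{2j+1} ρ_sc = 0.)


Write p(x) = Σ a_i x^i, split into monomials and integrate each against ρ_sc separately.
Using ∫ x^{2j} ρ_sc = C_j = (1/(j+1)) C(2j, j) (Catalan numbers) and ∫ x^{2j+1} ρ_sc = 0 (odd monomials vanish by symmetry):
  i = 0 (even): a_0 · C_{0} = -5 · 1 = -5
  i = 1 (odd): ∫ x^1 ρ_sc = 0 (vanishes)
  i = 2 (even): a_2 · C_{1} = 5 · 1 = 5

Summing the contributions: ∫_{−2}^{2} p(x) ρ_sc(x) dx = (-5) + 5 = 0.


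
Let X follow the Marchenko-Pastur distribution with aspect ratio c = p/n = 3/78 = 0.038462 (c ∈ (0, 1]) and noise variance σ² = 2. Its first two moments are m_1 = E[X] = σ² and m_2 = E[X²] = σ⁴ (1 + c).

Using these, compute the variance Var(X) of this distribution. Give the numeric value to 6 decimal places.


m_1 = E[X] = σ² = 2, so m_1² = 4.
m_2 = E[X²] = σ⁴ (1 + c) = 4 · (1 + 0.038462) = 4 · 1.038462 = 4.153846.
(Note m_2 − m_1² simplifies to c · σ⁴ = 0.038462 · 4.)

Var(X) = m_2 − m_1² = 4.153846 − 4 = 0.153846.


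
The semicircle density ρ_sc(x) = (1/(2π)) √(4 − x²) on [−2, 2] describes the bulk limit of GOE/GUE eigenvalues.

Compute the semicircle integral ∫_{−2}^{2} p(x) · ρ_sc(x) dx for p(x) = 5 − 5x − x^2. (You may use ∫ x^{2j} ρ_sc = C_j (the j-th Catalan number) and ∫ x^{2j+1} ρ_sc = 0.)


Write p(x) = Σ a_i x^i, split into monomials and integrate each against ρ_sc separately.
Using ∫ x^{2j} ρ_sc = C_j = (1/(j+1)) C(2j, j) (Catalan numbers) and ∫ x^{2j+1} ρ_sc = 0 (odd monomials vanish by symmetry):
  i = 0 (even): a_0 · C_{0} = 5 · 1 = 5
  i = 1 (odd): ∫ x^1 ρ_sc = 0 (vanishes)
  i = 2 (even): a_2 · C_{1} = -1 · 1 = -1

Summing the contributions: ∫_{−2}^{2} p(x) ρ_sc(x) dx = 5 + (-1) = 4.


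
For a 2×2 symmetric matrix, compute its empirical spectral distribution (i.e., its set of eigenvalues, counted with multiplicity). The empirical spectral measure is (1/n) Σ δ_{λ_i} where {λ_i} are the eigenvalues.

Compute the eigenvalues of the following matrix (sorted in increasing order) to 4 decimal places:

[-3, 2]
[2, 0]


Since M is real symmetric, both eigenvalues are real; they are the roots of det(λI − M) = λ² − (tr M) λ + det M.
tr M = -3 + 0 = -3.
det M = (-3)·0 − 2² = 0 − 4 = -4.
Characteristic polynomial: λ² + 3λ − 4 = 0.
Discriminant Δ = (tr M)² − 4·det M = 9 − (-16) = 25; √Δ = 5.000000.
λ = (tr M ± √Δ)/2 = (-3 ± 5.000000)/2, giving (tr M − √Δ)/2 = -4.0000 and (tr M + √Δ)/2 = 1.0000.

Eigenvalues sorted in increasing order: [-4.0000, 1.0000].


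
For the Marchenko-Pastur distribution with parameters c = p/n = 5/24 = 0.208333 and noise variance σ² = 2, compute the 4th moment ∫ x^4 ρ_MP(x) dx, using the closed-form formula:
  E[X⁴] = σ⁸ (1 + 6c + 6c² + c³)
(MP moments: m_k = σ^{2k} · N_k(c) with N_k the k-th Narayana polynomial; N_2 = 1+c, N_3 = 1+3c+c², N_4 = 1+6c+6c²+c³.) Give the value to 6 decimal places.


E[X⁴] = σ⁸ (1 + 6c + 6c² + c³) (fourth MP moment). With σ² = 2 (so σ⁸ = 16) and c = 5/24 = 0.208333: E[X⁴] = 16 · (1 + 6·0.208333 + 6·(0.208333)² + (0.208333)³) = 16 · 2.519459.

So E[X^4] = 40.311343.


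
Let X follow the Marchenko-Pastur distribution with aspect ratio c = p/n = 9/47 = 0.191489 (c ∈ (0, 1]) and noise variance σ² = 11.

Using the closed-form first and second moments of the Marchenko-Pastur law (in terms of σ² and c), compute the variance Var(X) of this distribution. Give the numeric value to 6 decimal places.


Recall the MP moments m_1 = E[X] = σ² and m_2 = E[X²] = σ⁴ (1 + c).
m_1 = E[X] = σ² = 11, so m_1² = 121.
m_2 = E[X²] = σ⁴ (1 + c) = 121 · (1 + 0.191489) = 121 · 1.191489 = 144.170213.
(Note m_2 − m_1² simplifies to c · σ⁴ = 0.191489 · 121.)

Var(X) = m_2 − m_1² = 144.170213 − 121 = 23.170213.


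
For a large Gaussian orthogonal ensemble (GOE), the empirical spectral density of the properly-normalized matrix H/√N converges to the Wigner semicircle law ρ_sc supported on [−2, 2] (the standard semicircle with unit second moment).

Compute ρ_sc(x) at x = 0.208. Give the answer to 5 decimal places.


ρ_sc(x) = (1/(2π)) √(4 − x²). With x = 0.208:
  4 − x² = 4 − (0.208)² = 4 − 0.043264 = 3.956736.
  √(4 − x²) = 1.989155.
  1/(2π) = 0.159155.
  ρ_sc(0.208) = 0.159155 · 1.989155 = 0.316584.

Rounded to 5 decimal places: ρ_sc(0.208) ≈ 0.31658.


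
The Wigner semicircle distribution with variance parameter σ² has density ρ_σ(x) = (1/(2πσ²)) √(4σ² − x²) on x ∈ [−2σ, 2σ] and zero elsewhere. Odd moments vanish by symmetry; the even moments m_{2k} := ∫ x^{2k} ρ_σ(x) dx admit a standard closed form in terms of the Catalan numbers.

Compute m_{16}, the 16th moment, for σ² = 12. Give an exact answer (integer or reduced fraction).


By the scaled semicircle moment identity, m_{2k} = σ^{2k} · C_k with k = 8.
C_8 = (1/(k+1)) · C(2k, k) = (1/9) · C(16, 8) = (1/9) · 12870 = 1430.
σ^{2k} = (σ²)^k = (12)^8 = 429981696.

Therefore m_{16} = σ^{16} · C_8 = 429981696 · 1430 = 614873825280.


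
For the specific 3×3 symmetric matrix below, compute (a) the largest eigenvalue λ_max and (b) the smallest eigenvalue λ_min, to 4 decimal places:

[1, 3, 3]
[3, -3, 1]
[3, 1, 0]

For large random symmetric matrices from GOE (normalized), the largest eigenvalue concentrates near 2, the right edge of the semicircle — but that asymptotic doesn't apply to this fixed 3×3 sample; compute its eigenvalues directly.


Since M is real symmetric, all three eigenvalues are real; they are the roots of det(λI − M) = λ³ − (tr M) λ² + s λ − det M, where s is the sum of the principal 2×2 minors.
tr M = 1 + (-3) + 0 = -2.
s = (1·(-3) − 3²) + (1·0 − 3²) + ((-3)·0 − 1²) = -12 + (-9) + (-1) = -22.
det M (expand along row 1) = 1·(-1) − 3·(-3) + 3·12 = 44.
Characteristic polynomial: λ³ + 2λ² − 22λ − 44 = 0.
Substitute λ = y + (tr M)/3 = y − 0.666667 to remove the quadratic term: y³ + p·y + q = 0 with p = s − (tr M)²/3 = -23.333333 and q = −2(tr M)³/27 + (tr M)·s/3 − det M = -28.740741.
Three real roots ⇒ use the trigonometric (Viète) form: r = 2√(−p/3) = 5.577734, φ = arccos(3q/(p·r)) = arccos(0.662498) = 0.846647 rad.
y_k = r·cos(φ/3 − 2πk/3) for k = 0, 1, 2 gives y = 5.357082, -1.333333, -4.023749.
λ_k = y_k − 0.666667 gives λ = 4.6904, -2.0000, -4.6904 (check: the sum is -2.0000 = tr M).

Hence λ_max = 4.6904 and λ_min = -4.6904.


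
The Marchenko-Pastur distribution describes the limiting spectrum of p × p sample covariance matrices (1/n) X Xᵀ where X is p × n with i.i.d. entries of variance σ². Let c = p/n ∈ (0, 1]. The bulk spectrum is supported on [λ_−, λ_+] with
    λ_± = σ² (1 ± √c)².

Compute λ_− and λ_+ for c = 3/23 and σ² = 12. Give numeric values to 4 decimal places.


c = 3/23 = 0.130435; √c = 0.361158.
λ_− = σ² (1 − √c)² = 12 · (1 − 0.361158)² = 12 · (0.638842)² = 4.897436.
λ_+ = σ² (1 + √c)² = 12 · (1 + 0.361158)² = 12 · (1.361158)² = 22.232999.

Rounded to 4 decimal places: λ_− ≈ 4.8974, λ_+ ≈ 22.2330.


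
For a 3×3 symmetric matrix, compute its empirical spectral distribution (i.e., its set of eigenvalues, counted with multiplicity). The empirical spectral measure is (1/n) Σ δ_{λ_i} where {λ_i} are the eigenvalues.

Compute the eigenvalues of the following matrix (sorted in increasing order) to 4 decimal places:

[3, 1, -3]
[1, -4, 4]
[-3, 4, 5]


Since M is real symmetric, all three eigenvalues are real; they are the roots of det(λI − M) = λ³ − (tr M) λ² + s λ − det M, where s is the sum of the principal 2×2 minors.
tr M = 3 + (-4) + 5 = 4.
s = (3·(-4) − 1²) + (3·5 − (-3)²) + ((-4)·5 − 4²) = -13 + 6 + (-36) = -43.
det M (expand along row 1) = 3·(-36) − 1·17 + (-3)·(-8) = -101.
Characteristic polynomial: λ³ − 4λ² − 43λ + 101 = 0.
Substitute λ = y + (tr M)/3 = y + 1.333333 to remove the quadratic term: y³ + p·y + q = 0 with p = s − (tr M)²/3 = -48.333333 and q = −2(tr M)³/27 + (tr M)·s/3 − det M = 38.925926.
Three real roots ⇒ use the trigonometric (Viète) form: r = 2√(−p/3) = 8.027730, φ = arccos(3q/(p·r)) = arccos(-0.300968) = 1.876504 rad.
y_k = r·cos(φ/3 − 2πk/3) for k = 0, 1, 2 gives y = 6.507837, 0.816632, -7.324468.
λ_k = y_k + 1.333333 gives λ = 7.8412, 2.1500, -5.9911 (check: the sum is 4.0000 = tr M).

Eigenvalues sorted in increasing order: [-5.9911, 2.1500, 7.8412].


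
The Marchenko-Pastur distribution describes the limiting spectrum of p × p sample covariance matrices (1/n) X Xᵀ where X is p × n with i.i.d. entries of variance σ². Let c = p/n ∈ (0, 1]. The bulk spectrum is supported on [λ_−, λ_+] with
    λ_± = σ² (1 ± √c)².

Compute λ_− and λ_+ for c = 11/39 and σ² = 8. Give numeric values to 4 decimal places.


c = 11/39 = 0.282051; √c = 0.531085.
λ_− = σ² (1 − √c)² = 8 · (1 − 0.531085)² = 8 · (0.468915)² = 1.759050.
λ_+ = σ² (1 + √c)² = 8 · (1 + 0.531085)² = 8 · (1.531085)² = 18.753770.

Rounded to 4 decimal places: λ_− ≈ 1.7591, λ_+ ≈ 18.7538.


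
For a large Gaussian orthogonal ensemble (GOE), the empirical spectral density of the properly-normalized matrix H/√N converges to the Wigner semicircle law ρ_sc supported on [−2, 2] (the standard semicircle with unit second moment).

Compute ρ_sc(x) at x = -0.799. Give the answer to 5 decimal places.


ρ_sc(x) = (1/(2π)) √(4 − x²). With x = -0.799:
  4 − x² = 4 − (-0.799)² = 4 − 0.638401 = 3.361599.
  √(4 − x²) = 1.833466.
  1/(2π) = 0.159155.
  ρ_sc(-0.799) = 0.159155 · 1.833466 = 0.291805.

Rounded to 5 decimal places: ρ_sc(-0.799) ≈ 0.29181.
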